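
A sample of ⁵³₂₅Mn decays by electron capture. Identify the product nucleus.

Cr-53

Electron capture: mass number changes by +0, atomic number by -1.
A: 53 = 53; Z: 25 − 1 = 24.
Z = 24 is chromium, so the daughter is ⁵³₂₄Cr.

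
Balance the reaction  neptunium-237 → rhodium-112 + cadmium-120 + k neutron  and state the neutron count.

Conserve mass number: 237 = 112 + 120 + k, so k = 237 − 232 = 5.
Check atomic number: 93 = 45 + 48 + 0 = 93. ✓

5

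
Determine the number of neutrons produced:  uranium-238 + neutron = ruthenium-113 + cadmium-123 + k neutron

3

Conserve mass number: 239 = 113 + 123 + k, so k = 239 − 236 = 3.
Check atomic number: 92 = 44 + 48 + 0 = 92. ✓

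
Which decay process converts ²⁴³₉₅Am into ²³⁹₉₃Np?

alpha decay

ΔA = 239 − 243 = -4; ΔZ = 93 − 95 = -2.
A drops by 4 and Z drops by 2 — the signature of alpha emission.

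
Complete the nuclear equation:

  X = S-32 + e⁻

P-32

Conserve mass number: A = 32 + 0, so A = 32.
Conserve atomic number: Z = 16 − 1, so Z = 15.
Z = 15 is phosphorus, so the species is P-32.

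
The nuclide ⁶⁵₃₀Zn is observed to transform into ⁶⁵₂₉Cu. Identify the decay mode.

beta-plus decay or electron capture

ΔA = 65 − 65 = 0; ΔZ = 29 − 30 = -1.
A is unchanged and Z drops by 1 — a proton has become a neutron (β⁺ emission or electron capture).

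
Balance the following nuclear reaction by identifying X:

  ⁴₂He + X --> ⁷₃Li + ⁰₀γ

triton

Conserve mass number: 4 + A = 7 + 0, so A = 3.
Conserve atomic number: 2 + Z = 3 + 0, so Z = 1.
A = 3 and Z = 1 is ³₁H — a triton.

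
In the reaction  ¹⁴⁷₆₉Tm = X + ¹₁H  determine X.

Er-146

Conserve mass number: 147 = A + 1, so A = 146.
Conserve atomic number: 69 = Z + 1, so Z = 68.
Z = 68 is erbium, so the species is ¹⁴⁶₆₈Er.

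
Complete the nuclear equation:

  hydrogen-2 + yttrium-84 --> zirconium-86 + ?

Conserve mass number: 2 + 84 = 86 + A, so A = 0.
Conserve atomic number: 1 + 39 = 40 + Z, so Z = 0.
A = 0 and Z = 0 is γ — a gamma ray.

gamma ray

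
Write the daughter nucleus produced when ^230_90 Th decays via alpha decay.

Alpha decay: mass number changes by -4, atomic number by -2.
A: 230 − 4 = 226; Z: 90 − 2 = 88.
Z = 88 is radium, so the daughter is ^226_88 Ra.

Ra-226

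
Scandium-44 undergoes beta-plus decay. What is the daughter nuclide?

Ca-44

Beta-plus decay: mass number changes by +0, atomic number by -1.
A: 44 = 44; Z: 21 − 1 = 20.
Z = 20 is calcium, so the daughter is calcium-44.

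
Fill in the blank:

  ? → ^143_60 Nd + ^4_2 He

Conserve mass number: A = 143 + 4, so A = 147.
Conserve atomic number: Z = 60 + 2, so Z = 62.
Z = 62 is samarium, so the species is ^147_62 Sm.

Sm-147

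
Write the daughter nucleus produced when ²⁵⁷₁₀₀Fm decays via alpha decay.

Alpha decay: mass number changes by -4, atomic number by -2.
A: 257 − 4 = 253; Z: 100 − 2 = 98.
Z = 98 is californium, so the daughter is ²⁵³₉₈Cf.

Cf-253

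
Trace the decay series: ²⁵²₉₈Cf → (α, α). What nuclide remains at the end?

Pu-244

Start: (A, Z) = (252, 98).
After α: (248, 96).
After α: (244, 94).
Z = 94 is plutonium.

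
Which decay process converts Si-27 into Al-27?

ΔA = 27 − 27 = 0; ΔZ = 13 − 14 = -1.
A is unchanged and Z drops by 1 — a proton has become a neutron (β⁺ emission or electron capture).

beta-plus decay or electron capture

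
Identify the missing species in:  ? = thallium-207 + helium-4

Conserve mass number: A = 207 + 4, so A = 211.
Conserve atomic number: Z = 81 + 2, so Z = 83.
Z = 83 is bismuth, so the species is bismuth-211.

Bi-211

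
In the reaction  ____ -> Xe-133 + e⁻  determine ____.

Conserve mass number: A = 133 + 0, so A = 133.
Conserve atomic number: Z = 54 − 1, so Z = 53.
Z = 53 is iodine, so the species is I-133.

I-133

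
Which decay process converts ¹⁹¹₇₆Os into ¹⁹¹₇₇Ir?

beta-minus decay

ΔA = 191 − 191 = 0; ΔZ = 77 − 76 = +1.
A is unchanged and Z rises by 1 — a neutron has become a proton (β⁻ decay).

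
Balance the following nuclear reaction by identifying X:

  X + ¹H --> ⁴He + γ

triton

Conserve mass number: A + 1 = 4 + 0, so A = 3.
Conserve atomic number: Z + 1 = 2 + 0, so Z = 1.
A = 3 and Z = 1 is ³H — a triton.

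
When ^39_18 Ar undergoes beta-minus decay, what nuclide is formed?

K-39

Beta-minus decay: mass number changes by +0, atomic number by +1.
A: 39 = 39; Z: 18 + 1 = 19.
Z = 19 is potassium, so the daughter is ^39_19 K.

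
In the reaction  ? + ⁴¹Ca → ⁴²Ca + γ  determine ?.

neutron

Conserve mass number: A + 41 = 42 + 0, so A = 1.
Conserve atomic number: Z + 20 = 20 + 0, so Z = 0.
A = 1 and Z = 0 is ¹n — a neutron.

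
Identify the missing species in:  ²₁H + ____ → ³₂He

Conserve mass number: 2 + A = 3, so A = 1.
Conserve atomic number: 1 + Z = 2, so Z = 1.
A = 1 and Z = 1 is ¹₁H — a proton.

proton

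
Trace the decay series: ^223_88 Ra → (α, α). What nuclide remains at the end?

Start: (A, Z) = (223, 88).
After α: (219, 86).
After α: (215, 84).
Z = 84 is polonium.

Po-215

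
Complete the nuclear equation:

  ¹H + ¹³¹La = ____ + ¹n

Ce-131

Conserve mass number: 1 + 131 = A + 1, so A = 131.
Conserve atomic number: 1 + 57 = Z + 0, so Z = 58.
Z = 58 is cerium, so the species is ¹³¹Ce.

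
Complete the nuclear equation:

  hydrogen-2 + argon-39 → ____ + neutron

Conserve mass number: 2 + 39 = A + 1, so A = 40.
Conserve atomic number: 1 + 18 = Z + 0, so Z = 19.
Z = 19 is potassium, so the species is potassium-40.

K-40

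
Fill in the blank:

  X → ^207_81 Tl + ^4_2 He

Conserve mass number: A = 207 + 4, so A = 211.
Conserve atomic number: Z = 81 + 2, so Z = 83.
Z = 83 is bismuth, so the species is ^211_83 Bi.

Bi-211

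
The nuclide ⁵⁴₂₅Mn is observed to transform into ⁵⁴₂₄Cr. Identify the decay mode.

ΔA = 54 − 54 = 0; ΔZ = 24 − 25 = -1.
A is unchanged and Z drops by 1 — a proton has become a neutron (β⁺ emission or electron capture).

beta-plus decay or electron capture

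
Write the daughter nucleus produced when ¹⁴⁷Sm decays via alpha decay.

Alpha decay: mass number changes by -4, atomic number by -2.
A: 147 − 4 = 143; Z: 62 − 2 = 60.
Z = 60 is neodymium, so the daughter is ¹⁴³Nd.

Nd-143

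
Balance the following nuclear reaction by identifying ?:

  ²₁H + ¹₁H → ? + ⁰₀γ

He-3

Conserve mass number: 2 + 1 = A + 0, so A = 3.
Conserve atomic number: 1 + 1 = Z + 0, so Z = 2.
Z = 2 is helium, so the species is ³₂He.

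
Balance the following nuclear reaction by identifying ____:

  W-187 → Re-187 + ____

beta-minus particle

Conserve mass number: 187 = 187 + A, so A = 0.
Conserve atomic number: 74 = 75 + Z, so Z = -1.
A = 0 and Z = -1 is e⁻ — a beta-minus particle.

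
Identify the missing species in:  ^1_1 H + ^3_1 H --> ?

He-4

Conserve mass number: 1 + 3 = A, so A = 4.
Conserve atomic number: 1 + 1 = Z, so Z = 2.
A = 4 and Z = 2 is ^4_2 He — an alpha particle.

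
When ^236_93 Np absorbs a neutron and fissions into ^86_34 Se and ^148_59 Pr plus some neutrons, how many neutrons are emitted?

Conserve mass number: 237 = 86 + 148 + k, so k = 237 − 234 = 3.
Check atomic number: 93 = 34 + 59 + 0 = 93. ✓

3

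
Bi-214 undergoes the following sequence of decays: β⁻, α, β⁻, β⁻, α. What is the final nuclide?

Pb-206

Start: (A, Z) = (214, 83).
After β⁻: (214, 84).
After α: (210, 82).
After β⁻: (210, 83).
After β⁻: (210, 84).
After α: (206, 82).
Z = 82 is lead.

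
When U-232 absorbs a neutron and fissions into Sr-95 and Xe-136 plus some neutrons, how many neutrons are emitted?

Conserve mass number: 233 = 95 + 136 + k, so k = 233 − 231 = 2.
Check atomic number: 92 = 38 + 54 + 0 = 92. ✓

2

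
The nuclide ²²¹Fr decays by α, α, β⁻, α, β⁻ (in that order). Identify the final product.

Start: (A, Z) = (221, 87).
After α: (217, 85).
After α: (213, 83).
After β⁻: (213, 84).
After α: (209, 82).
After β⁻: (209, 83).
Z = 83 is bismuth.

Bi-209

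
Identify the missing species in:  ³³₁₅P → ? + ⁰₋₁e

S-33

Conserve mass number: 33 = A + 0, so A = 33.
Conserve atomic number: 15 = Z − 1, so Z = 16.
Z = 16 is sulfur, so the species is ³³₁₆S.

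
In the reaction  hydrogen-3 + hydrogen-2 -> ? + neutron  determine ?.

He-4

Conserve mass number: 3 + 2 = A + 1, so A = 4.
Conserve atomic number: 1 + 1 = Z + 0, so Z = 2.
A = 4 and Z = 2 is helium-4 — an alpha particle.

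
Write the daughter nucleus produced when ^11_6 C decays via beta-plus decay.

Beta-plus decay: mass number changes by +0, atomic number by -1.
A: 11 = 11; Z: 6 − 1 = 5.
Z = 5 is boron, so the daughter is ^11_5 B.

B-11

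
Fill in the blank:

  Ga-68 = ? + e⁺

Conserve mass number: 68 = A + 0, so A = 68.
Conserve atomic number: 31 = Z + 1, so Z = 30.
Z = 30 is zinc, so the species is Zn-68.

Zn-68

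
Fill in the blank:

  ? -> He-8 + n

He-9

Conserve mass number: A = 8 + 1, so A = 9.
Conserve atomic number: Z = 2 + 0, so Z = 2.
Z = 2 is helium, so the species is He-9.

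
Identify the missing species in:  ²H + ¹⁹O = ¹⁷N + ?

Conserve mass number: 2 + 19 = 17 + A, so A = 4.
Conserve atomic number: 1 + 8 = 7 + Z, so Z = 2.
A = 4 and Z = 2 is ⁴He — an alpha particle.

alpha particle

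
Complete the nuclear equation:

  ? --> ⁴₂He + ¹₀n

Conserve mass number: A = 4 + 1, so A = 5.
Conserve atomic number: Z = 2 + 0, so Z = 2.
Z = 2 is helium, so the species is ⁵₂He.

He-5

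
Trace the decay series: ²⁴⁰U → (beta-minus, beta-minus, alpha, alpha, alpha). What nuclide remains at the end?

Ra-228

Start: (A, Z) = (240, 92).
After β⁻: (240, 93).
After β⁻: (240, 94).
After α: (236, 92).
After α: (232, 90).
After α: (228, 88).
Z = 88 is radium.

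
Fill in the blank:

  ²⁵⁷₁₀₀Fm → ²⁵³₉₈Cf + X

alpha particle

Conserve mass number: 257 = 253 + A, so A = 4.
Conserve atomic number: 100 = 98 + Z, so Z = 2.
A = 4 and Z = 2 is ⁴₂He — an alpha particle.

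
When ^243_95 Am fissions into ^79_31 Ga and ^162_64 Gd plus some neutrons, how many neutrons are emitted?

2

Conserve mass number: 243 = 79 + 162 + k, so k = 243 − 241 = 2.
Check atomic number: 95 = 31 + 64 + 0 = 95. ✓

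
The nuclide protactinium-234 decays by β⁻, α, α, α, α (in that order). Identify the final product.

Po-218

Start: (A, Z) = (234, 91).
After β⁻: (234, 92).
After α: (230, 90).
After α: (226, 88).
After α: (222, 86).
After α: (218, 84).
Z = 84 is polonium.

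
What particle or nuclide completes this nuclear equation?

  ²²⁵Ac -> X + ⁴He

Fr-221

Conserve mass number: 225 = A + 4, so A = 221.
Conserve atomic number: 89 = Z + 2, so Z = 87.
Z = 87 is francium, so the species is ²²¹Fr.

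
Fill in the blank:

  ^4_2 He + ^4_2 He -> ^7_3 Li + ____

Conserve mass number: 4 + 4 = 7 + A, so A = 1.
Conserve atomic number: 2 + 2 = 3 + Z, so Z = 1.
A = 1 and Z = 1 is ^1_1 H — a proton.

proton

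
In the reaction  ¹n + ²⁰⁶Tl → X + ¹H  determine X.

Hg-206

Conserve mass number: 1 + 206 = A + 1, so A = 206.
Conserve atomic number: 0 + 81 = Z + 1, so Z = 80.
Z = 80 is mercury, so the species is ²⁰⁶Hg.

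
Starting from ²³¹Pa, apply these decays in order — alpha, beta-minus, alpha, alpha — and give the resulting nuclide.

Rn-219

Start: (A, Z) = (231, 91).
After α: (227, 89).
After β⁻: (227, 90).
After α: (223, 88).
After α: (219, 86).
Z = 86 is radon.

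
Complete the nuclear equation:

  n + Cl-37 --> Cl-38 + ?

gamma ray

Conserve mass number: 1 + 37 = 38 + A, so A = 0.
Conserve atomic number: 0 + 17 = 17 + Z, so Z = 0.
A = 0 and Z = 0 is γ — a gamma ray.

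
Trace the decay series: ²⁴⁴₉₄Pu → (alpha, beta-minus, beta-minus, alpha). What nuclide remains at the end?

Start: (A, Z) = (244, 94).
After α: (240, 92).
After β⁻: (240, 93).
After β⁻: (240, 94).
After α: (236, 92).
Z = 92 is uranium.

U-236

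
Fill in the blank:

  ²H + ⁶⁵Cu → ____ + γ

Zn-67

Conserve mass number: 2 + 65 = A + 0, so A = 67.
Conserve atomic number: 1 + 29 = Z + 0, so Z = 30.
Z = 30 is zinc, so the species is ⁶⁷Zn.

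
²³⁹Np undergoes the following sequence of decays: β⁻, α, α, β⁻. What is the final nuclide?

Pa-231

Start: (A, Z) = (239, 93).
After β⁻: (239, 94).
After α: (235, 92).
After α: (231, 90).
After β⁻: (231, 91).
Z = 91 is protactinium.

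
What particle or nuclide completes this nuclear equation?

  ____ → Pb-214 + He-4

Conserve mass number: A = 214 + 4, so A = 218.
Conserve atomic number: Z = 82 + 2, so Z = 84.
Z = 84 is polonium, so the species is Po-218.

Po-218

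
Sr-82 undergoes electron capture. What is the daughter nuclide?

Electron capture: mass number changes by +0, atomic number by -1.
A: 82 = 82; Z: 38 − 1 = 37.
Z = 37 is rubidium, so the daughter is Rb-82.

Rb-82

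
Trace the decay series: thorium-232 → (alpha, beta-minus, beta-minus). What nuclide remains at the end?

Start: (A, Z) = (232, 90).
After α: (228, 88).
After β⁻: (228, 89).
After β⁻: (228, 90).
Z = 90 is thorium.

Th-228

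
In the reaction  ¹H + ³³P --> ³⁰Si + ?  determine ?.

Conserve mass number: 1 + 33 = 30 + A, so A = 4.
Conserve atomic number: 1 + 15 = 14 + Z, so Z = 2.
A = 4 and Z = 2 is ⁴He — an alpha particle.

alpha particle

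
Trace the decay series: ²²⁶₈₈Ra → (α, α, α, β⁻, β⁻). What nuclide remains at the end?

Start: (A, Z) = (226, 88).
After α: (222, 86).
After α: (218, 84).
After α: (214, 82).
After β⁻: (214, 83).
After β⁻: (214, 84).
Z = 84 is polonium.

Po-214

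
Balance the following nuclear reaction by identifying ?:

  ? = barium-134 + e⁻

Conserve mass number: A = 134 + 0, so A = 134.
Conserve atomic number: Z = 56 − 1, so Z = 55.
Z = 55 is caesium, so the species is caesium-134.

Cs-134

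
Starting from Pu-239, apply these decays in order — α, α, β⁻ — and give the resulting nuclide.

Pa-231

Start: (A, Z) = (239, 94).
After α: (235, 92).
After α: (231, 90).
After β⁻: (231, 91).
Z = 91 is protactinium.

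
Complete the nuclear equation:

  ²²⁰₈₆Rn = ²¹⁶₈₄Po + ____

alpha particle

Conserve mass number: 220 = 216 + A, so A = 4.
Conserve atomic number: 86 = 84 + Z, so Z = 2.
A = 4 and Z = 2 is ⁴₂He — an alpha particle.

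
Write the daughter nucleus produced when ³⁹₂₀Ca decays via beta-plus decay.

Beta-plus decay: mass number changes by +0, atomic number by -1.
A: 39 = 39; Z: 20 − 1 = 19.
Z = 19 is potassium, so the daughter is ³⁹₁₉K.

K-39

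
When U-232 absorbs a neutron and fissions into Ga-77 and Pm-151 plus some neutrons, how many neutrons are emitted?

5

Conserve mass number: 233 = 77 + 151 + k, so k = 233 − 228 = 5.
Check atomic number: 92 = 31 + 61 + 0 = 92. ✓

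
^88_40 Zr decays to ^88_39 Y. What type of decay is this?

ΔA = 88 − 88 = 0; ΔZ = 39 − 40 = -1.
A is unchanged and Z drops by 1 — a proton has become a neutron (β⁺ emission or electron capture).

beta-plus decay or electron capture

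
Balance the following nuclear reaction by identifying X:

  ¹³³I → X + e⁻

Xe-133

Conserve mass number: 133 = A + 0, so A = 133.
Conserve atomic number: 53 = Z − 1, so Z = 54.
Z = 54 is xenon, so the species is ¹³³Xe.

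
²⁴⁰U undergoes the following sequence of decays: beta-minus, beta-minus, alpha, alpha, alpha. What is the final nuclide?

Start: (A, Z) = (240, 92).
After β⁻: (240, 93).
After β⁻: (240, 94).
After α: (236, 92).
After α: (232, 90).
After α: (228, 88).
Z = 88 is radium.

Ra-228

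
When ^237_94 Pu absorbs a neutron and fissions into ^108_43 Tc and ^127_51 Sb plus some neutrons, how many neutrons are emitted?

3

Conserve mass number: 238 = 108 + 127 + k, so k = 238 − 235 = 3.
Check atomic number: 94 = 43 + 51 + 0 = 94. ✓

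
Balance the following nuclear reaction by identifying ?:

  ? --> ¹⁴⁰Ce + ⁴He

Conserve mass number: A = 140 + 4, so A = 144.
Conserve atomic number: Z = 58 + 2, so Z = 60.
Z = 60 is neodymium, so the species is ¹⁴⁴Nd.

Nd-144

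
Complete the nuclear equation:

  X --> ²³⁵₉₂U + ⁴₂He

Conserve mass number: A = 235 + 4, so A = 239.
Conserve atomic number: Z = 92 + 2, so Z = 94.
Z = 94 is plutonium, so the species is ²³⁹₉₄Pu.

Pu-239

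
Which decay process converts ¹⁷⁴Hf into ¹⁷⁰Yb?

ΔA = 170 − 174 = -4; ΔZ = 70 − 72 = -2.
A drops by 4 and Z drops by 2 — the signature of alpha emission.

alpha decay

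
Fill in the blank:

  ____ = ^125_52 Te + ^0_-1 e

Conserve mass number: A = 125 + 0, so A = 125.
Conserve atomic number: Z = 52 − 1, so Z = 51.
Z = 51 is antimony, so the species is ^125_51 Sb.

Sb-125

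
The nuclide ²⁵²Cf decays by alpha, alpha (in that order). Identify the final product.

Pu-244

Start: (A, Z) = (252, 98).
After α: (248, 96).
After α: (244, 94).
Z = 94 is plutonium.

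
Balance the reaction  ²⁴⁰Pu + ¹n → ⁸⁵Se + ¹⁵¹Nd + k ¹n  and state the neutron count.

Conserve mass number: 241 = 85 + 151 + k, so k = 241 − 236 = 5.
Check atomic number: 94 = 34 + 60 + 0 = 94. ✓

5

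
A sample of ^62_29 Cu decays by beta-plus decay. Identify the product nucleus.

Ni-62

Beta-plus decay: mass number changes by +0, atomic number by -1.
A: 62 = 62; Z: 29 − 1 = 28.
Z = 28 is nickel, so the daughter is ^62_28 Ni.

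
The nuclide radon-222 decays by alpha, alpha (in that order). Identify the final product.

Pb-214

Start: (A, Z) = (222, 86).
After α: (218, 84).
After α: (214, 82).
Z = 82 is lead.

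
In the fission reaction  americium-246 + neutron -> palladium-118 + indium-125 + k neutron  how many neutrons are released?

4

Conserve mass number: 247 = 118 + 125 + k, so k = 247 − 243 = 4.
Check atomic number: 95 = 46 + 49 + 0 = 95. ✓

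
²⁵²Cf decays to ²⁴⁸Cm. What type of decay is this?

alpha decay

ΔA = 248 − 252 = -4; ΔZ = 96 − 98 = -2.
A drops by 4 and Z drops by 2 — the signature of alpha emission.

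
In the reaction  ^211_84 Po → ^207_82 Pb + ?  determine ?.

Conserve mass number: 211 = 207 + A, so A = 4.
Conserve atomic number: 84 = 82 + Z, so Z = 2.
A = 4 and Z = 2 is ^4_2 He — an alpha particle.

alpha particle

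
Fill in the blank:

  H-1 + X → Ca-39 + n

Conserve mass number: 1 + A = 39 + 1, so A = 39.
Conserve atomic number: 1 + Z = 20 + 0, so Z = 19.
Z = 19 is potassium, so the species is K-39.

K-39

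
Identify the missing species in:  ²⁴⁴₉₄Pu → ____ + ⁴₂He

U-240

Conserve mass number: 244 = A + 4, so A = 240.
Conserve atomic number: 94 = Z + 2, so Z = 92.
Z = 92 is uranium, so the species is ²⁴⁰₉₂U.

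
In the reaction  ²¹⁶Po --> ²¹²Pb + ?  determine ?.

alpha particle

Conserve mass number: 216 = 212 + A, so A = 4.
Conserve atomic number: 84 = 82 + Z, so Z = 2.
A = 4 and Z = 2 is ⁴He — an alpha particle.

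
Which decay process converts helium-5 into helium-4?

ΔA = 4 − 5 = -1; ΔZ = 2 − 2 = +0.
A drops by 1 with Z unchanged — a neutron was emitted.

neutron emission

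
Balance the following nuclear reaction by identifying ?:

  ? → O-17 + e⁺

Conserve mass number: A = 17 + 0, so A = 17.
Conserve atomic number: Z = 8 + 1, so Z = 9.
Z = 9 is fluorine, so the species is F-17.

F-17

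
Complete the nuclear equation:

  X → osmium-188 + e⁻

Conserve mass number: A = 188 + 0, so A = 188.
Conserve atomic number: Z = 76 − 1, so Z = 75.
Z = 75 is rhenium, so the species is rhenium-188.

Re-188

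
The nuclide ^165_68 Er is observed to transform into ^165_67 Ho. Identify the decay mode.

beta-plus decay or electron capture

ΔA = 165 − 165 = 0; ΔZ = 67 − 68 = -1.
A is unchanged and Z drops by 1 — a proton has become a neutron (β⁺ emission or electron capture).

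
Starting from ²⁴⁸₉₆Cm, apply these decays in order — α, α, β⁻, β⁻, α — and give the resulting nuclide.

Start: (A, Z) = (248, 96).
After α: (244, 94).
After α: (240, 92).
After β⁻: (240, 93).
After β⁻: (240, 94).
After α: (236, 92).
Z = 92 is uranium.

U-236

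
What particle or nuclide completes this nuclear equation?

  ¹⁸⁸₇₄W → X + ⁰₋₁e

Conserve mass number: 188 = A + 0, so A = 188.
Conserve atomic number: 74 = Z − 1, so Z = 75.
Z = 75 is rhenium, so the species is ¹⁸⁸₇₅Re.

Re-188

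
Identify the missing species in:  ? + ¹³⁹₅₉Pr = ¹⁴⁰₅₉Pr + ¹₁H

deuteron

Conserve mass number: A + 139 = 140 + 1, so A = 2.
Conserve atomic number: Z + 59 = 59 + 1, so Z = 1.
A = 2 and Z = 1 is ²₁H — a deuteron.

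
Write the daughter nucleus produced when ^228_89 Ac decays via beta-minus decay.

Beta-minus decay: mass number changes by +0, atomic number by +1.
A: 228 = 228; Z: 89 + 1 = 90.
Z = 90 is thorium, so the daughter is ^228_90 Th.

Th-228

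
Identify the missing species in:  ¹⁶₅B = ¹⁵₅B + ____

neutron

Conserve mass number: 16 = 15 + A, so A = 1.
Conserve atomic number: 5 = 5 + Z, so Z = 0.
A = 1 and Z = 0 is ¹₀n — a neutron.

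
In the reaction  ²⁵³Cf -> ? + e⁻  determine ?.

Es-253

Conserve mass number: 253 = A + 0, so A = 253.
Conserve atomic number: 98 = Z − 1, so Z = 99.
Z = 99 is einsteinium, so the species is ²⁵³Es.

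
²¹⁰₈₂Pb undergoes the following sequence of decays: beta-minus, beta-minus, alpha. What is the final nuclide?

Start: (A, Z) = (210, 82).
After β⁻: (210, 83).
After β⁻: (210, 84).
After α: (206, 82).
Z = 82 is lead.

Pb-206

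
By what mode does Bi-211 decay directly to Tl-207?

alpha decay

ΔA = 207 − 211 = -4; ΔZ = 81 − 83 = -2.
A drops by 4 and Z drops by 2 — the signature of alpha emission.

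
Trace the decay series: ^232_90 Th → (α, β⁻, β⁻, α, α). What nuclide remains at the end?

Rn-220

Start: (A, Z) = (232, 90).
After α: (228, 88).
After β⁻: (228, 89).
After β⁻: (228, 90).
After α: (224, 88).
After α: (220, 86).
Z = 86 is radon.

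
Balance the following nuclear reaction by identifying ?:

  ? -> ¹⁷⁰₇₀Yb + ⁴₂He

Hf-174

Conserve mass number: A = 170 + 4, so A = 174.
Conserve atomic number: Z = 70 + 2, so Z = 72.
Z = 72 is hafnium, so the species is ¹⁷⁴₇₂Hf.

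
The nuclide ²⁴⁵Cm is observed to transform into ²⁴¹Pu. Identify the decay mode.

ΔA = 241 − 245 = -4; ΔZ = 94 − 96 = -2.
A drops by 4 and Z drops by 2 — the signature of alpha emission.

alpha decay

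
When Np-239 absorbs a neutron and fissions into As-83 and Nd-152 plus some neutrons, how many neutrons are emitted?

5

Conserve mass number: 240 = 83 + 152 + k, so k = 240 − 235 = 5.
Check atomic number: 93 = 33 + 60 + 0 = 93. ✓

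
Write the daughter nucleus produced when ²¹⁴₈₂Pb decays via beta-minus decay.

Bi-214

Beta-minus decay: mass number changes by +0, atomic number by +1.
A: 214 = 214; Z: 82 + 1 = 83.
Z = 83 is bismuth, so the daughter is ²¹⁴₈₃Bi.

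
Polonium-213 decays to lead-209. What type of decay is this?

alpha decay

ΔA = 209 − 213 = -4; ΔZ = 82 − 84 = -2.
A drops by 4 and Z drops by 2 — the signature of alpha emission.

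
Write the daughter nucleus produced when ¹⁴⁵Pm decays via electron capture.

Nd-145

Electron capture: mass number changes by +0, atomic number by -1.
A: 145 = 145; Z: 61 − 1 = 60.
Z = 60 is neodymium, so the daughter is ¹⁴⁵Nd.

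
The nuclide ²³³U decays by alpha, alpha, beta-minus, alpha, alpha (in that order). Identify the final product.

Start: (A, Z) = (233, 92).
After α: (229, 90).
After α: (225, 88).
After β⁻: (225, 89).
After α: (221, 87).
After α: (217, 85).
Z = 85 is astatine.

At-217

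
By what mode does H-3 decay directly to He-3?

ΔA = 3 − 3 = 0; ΔZ = 2 − 1 = +1.
A is unchanged and Z rises by 1 — a neutron has become a proton (β⁻ decay).

beta-minus decay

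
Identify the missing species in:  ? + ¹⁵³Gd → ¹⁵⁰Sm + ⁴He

neutron

Conserve mass number: A + 153 = 150 + 4, so A = 1.
Conserve atomic number: Z + 64 = 62 + 2, so Z = 0.
A = 1 and Z = 0 is ¹n — a neutron.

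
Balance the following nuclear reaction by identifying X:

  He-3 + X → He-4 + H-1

Conserve mass number: 3 + A = 4 + 1, so A = 2.
Conserve atomic number: 2 + Z = 2 + 1, so Z = 1.
A = 2 and Z = 1 is H-2 — a deuteron.

deuteron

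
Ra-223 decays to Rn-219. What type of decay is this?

alpha decay

ΔA = 219 − 223 = -4; ΔZ = 86 − 88 = -2.
A drops by 4 and Z drops by 2 — the signature of alpha emission.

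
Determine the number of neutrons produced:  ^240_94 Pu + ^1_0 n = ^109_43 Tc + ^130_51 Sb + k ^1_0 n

Conserve mass number: 241 = 109 + 130 + k, so k = 241 − 239 = 2.
Check atomic number: 94 = 43 + 51 + 0 = 94. ✓

2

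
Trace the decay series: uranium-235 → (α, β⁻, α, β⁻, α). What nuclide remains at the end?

Start: (A, Z) = (235, 92).
After α: (231, 90).
After β⁻: (231, 91).
After α: (227, 89).
After β⁻: (227, 90).
After α: (223, 88).
Z = 88 is radium.

Ra-223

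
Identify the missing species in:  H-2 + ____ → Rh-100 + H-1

Rh-99

Conserve mass number: 2 + A = 100 + 1, so A = 99.
Conserve atomic number: 1 + Z = 45 + 1, so Z = 45.
Z = 45 is rhodium, so the species is Rh-99.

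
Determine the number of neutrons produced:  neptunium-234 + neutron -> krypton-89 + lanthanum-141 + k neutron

Conserve mass number: 235 = 89 + 141 + k, so k = 235 − 230 = 5.
Check atomic number: 93 = 36 + 57 + 0 = 93. ✓

5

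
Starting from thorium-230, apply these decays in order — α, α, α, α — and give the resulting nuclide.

Start: (A, Z) = (230, 90).
After α: (226, 88).
After α: (222, 86).
After α: (218, 84).
After α: (214, 82).
Z = 82 is lead.

Pb-214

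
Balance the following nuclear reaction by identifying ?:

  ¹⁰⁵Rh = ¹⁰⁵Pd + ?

Conserve mass number: 105 = 105 + A, so A = 0.
Conserve atomic number: 45 = 46 + Z, so Z = -1.
A = 0 and Z = -1 is e⁻ — a beta-minus particle.

beta-minus particle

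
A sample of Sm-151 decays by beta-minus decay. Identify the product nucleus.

Beta-minus decay: mass number changes by +0, atomic number by +1.
A: 151 = 151; Z: 62 + 1 = 63.
Z = 63 is europium, so the daughter is Eu-151.

Eu-151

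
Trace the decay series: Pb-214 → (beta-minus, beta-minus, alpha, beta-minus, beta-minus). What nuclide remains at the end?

Start: (A, Z) = (214, 82).
After β⁻: (214, 83).
After β⁻: (214, 84).
After α: (210, 82).
After β⁻: (210, 83).
After β⁻: (210, 84).
Z = 84 is polonium.

Po-210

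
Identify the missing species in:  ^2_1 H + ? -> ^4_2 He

Conserve mass number: 2 + A = 4, so A = 2.
Conserve atomic number: 1 + Z = 2, so Z = 1.
A = 2 and Z = 1 is ^2_1 H — a deuteron.

deuteron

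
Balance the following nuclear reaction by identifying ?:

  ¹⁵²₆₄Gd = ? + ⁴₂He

Sm-148

Conserve mass number: 152 = A + 4, so A = 148.
Conserve atomic number: 64 = Z + 2, so Z = 62.
Z = 62 is samarium, so the species is ¹⁴⁸₆₂Sm.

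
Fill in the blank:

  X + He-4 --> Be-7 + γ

Conserve mass number: A + 4 = 7 + 0, so A = 3.
Conserve atomic number: Z + 2 = 4 + 0, so Z = 2.
Z = 2 is helium, so the species is He-3.

He-3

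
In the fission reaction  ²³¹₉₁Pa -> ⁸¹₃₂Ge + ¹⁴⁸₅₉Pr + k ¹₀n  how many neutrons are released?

2

Conserve mass number: 231 = 81 + 148 + k, so k = 231 − 229 = 2.
Check atomic number: 91 = 32 + 59 + 0 = 91. ✓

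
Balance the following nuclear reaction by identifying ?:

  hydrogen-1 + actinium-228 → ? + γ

Conserve mass number: 1 + 228 = A + 0, so A = 229.
Conserve atomic number: 1 + 89 = Z + 0, so Z = 90.
Z = 90 is thorium, so the species is thorium-229.

Th-229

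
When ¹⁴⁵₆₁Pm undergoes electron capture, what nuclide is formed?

Nd-145

Electron capture: mass number changes by +0, atomic number by -1.
A: 145 = 145; Z: 61 − 1 = 60.
Z = 60 is neodymium, so the daughter is ¹⁴⁵₆₀Nd.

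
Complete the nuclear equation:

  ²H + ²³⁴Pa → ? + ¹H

Conserve mass number: 2 + 234 = A + 1, so A = 235.
Conserve atomic number: 1 + 91 = Z + 1, so Z = 91.
Z = 91 is protactinium, so the species is ²³⁵Pa.

Pa-235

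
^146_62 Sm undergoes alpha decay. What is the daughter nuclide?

Nd-142

Alpha decay: mass number changes by -4, atomic number by -2.
A: 146 − 4 = 142; Z: 62 − 2 = 60.
Z = 60 is neodymium, so the daughter is ^142_60 Nd.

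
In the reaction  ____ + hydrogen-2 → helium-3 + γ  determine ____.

proton

Conserve mass number: A + 2 = 3 + 0, so A = 1.
Conserve atomic number: Z + 1 = 2 + 0, so Z = 1.
A = 1 and Z = 1 is hydrogen-1 — a proton.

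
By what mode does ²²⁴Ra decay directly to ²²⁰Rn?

ΔA = 220 − 224 = -4; ΔZ = 86 − 88 = -2.
A drops by 4 and Z drops by 2 — the signature of alpha emission.

alpha decay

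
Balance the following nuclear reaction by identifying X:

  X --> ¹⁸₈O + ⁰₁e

Conserve mass number: A = 18 + 0, so A = 18.
Conserve atomic number: Z = 8 + 1, so Z = 9.
Z = 9 is fluorine, so the species is ¹⁸₉F.

F-18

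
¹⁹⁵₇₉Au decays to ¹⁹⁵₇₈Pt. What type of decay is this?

ΔA = 195 − 195 = 0; ΔZ = 78 − 79 = -1.
A is unchanged and Z drops by 1 — a proton has become a neutron (β⁺ emission or electron capture).

beta-plus decay or electron capture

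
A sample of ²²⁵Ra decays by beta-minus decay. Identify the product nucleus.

Ac-225

Beta-minus decay: mass number changes by +0, atomic number by +1.
A: 225 = 225; Z: 88 + 1 = 89.
Z = 89 is actinium, so the daughter is ²²⁵Ac.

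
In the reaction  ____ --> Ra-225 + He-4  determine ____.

Th-229

Conserve mass number: A = 225 + 4, so A = 229.
Conserve atomic number: Z = 88 + 2, so Z = 90.
Z = 90 is thorium, so the species is Th-229.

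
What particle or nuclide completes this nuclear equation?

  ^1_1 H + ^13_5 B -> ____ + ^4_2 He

Be-10

Conserve mass number: 1 + 13 = A + 4, so A = 10.
Conserve atomic number: 1 + 5 = Z + 2, so Z = 4.
Z = 4 is beryllium, so the species is ^10_4 Be.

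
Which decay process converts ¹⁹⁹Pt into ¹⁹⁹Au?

ΔA = 199 − 199 = 0; ΔZ = 79 − 78 = +1.
A is unchanged and Z rises by 1 — a neutron has become a proton (β⁻ decay).

beta-minus decay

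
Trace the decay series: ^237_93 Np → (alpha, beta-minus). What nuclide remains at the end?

Start: (A, Z) = (237, 93).
After α: (233, 91).
After β⁻: (233, 92).
Z = 92 is uranium.

U-233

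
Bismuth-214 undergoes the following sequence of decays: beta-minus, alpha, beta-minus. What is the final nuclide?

Start: (A, Z) = (214, 83).
After β⁻: (214, 84).
After α: (210, 82).
After β⁻: (210, 83).
Z = 83 is bismuth.

Bi-210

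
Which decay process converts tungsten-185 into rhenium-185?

ΔA = 185 − 185 = 0; ΔZ = 75 − 74 = +1.
A is unchanged and Z rises by 1 — a neutron has become a proton (β⁻ decay).

beta-minus decay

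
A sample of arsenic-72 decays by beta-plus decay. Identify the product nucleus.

Ge-72

Beta-plus decay: mass number changes by +0, atomic number by -1.
A: 72 = 72; Z: 33 − 1 = 32.
Z = 32 is germanium, so the daughter is germanium-72.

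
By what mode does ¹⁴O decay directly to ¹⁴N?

ΔA = 14 − 14 = 0; ΔZ = 7 − 8 = -1.
A is unchanged and Z drops by 1 — a proton has become a neutron (β⁺ emission or electron capture).

beta-plus decay or electron capture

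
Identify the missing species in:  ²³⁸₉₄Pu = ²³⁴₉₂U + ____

alpha particle

Conserve mass number: 238 = 234 + A, so A = 4.
Conserve atomic number: 94 = 92 + Z, so Z = 2.
A = 4 and Z = 2 is ⁴₂He — an alpha particle.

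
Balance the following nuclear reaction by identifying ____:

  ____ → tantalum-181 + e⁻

Hf-181

Conserve mass number: A = 181 + 0, so A = 181.
Conserve atomic number: Z = 73 − 1, so Z = 72.
Z = 72 is hafnium, so the species is hafnium-181.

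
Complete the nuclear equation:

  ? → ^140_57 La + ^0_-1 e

Ba-140

Conserve mass number: A = 140 + 0, so A = 140.
Conserve atomic number: Z = 57 − 1, so Z = 56.
Z = 56 is barium, so the species is ^140_56 Ba.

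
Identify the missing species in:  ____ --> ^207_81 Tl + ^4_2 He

Conserve mass number: A = 207 + 4, so A = 211.
Conserve atomic number: Z = 81 + 2, so Z = 83.
Z = 83 is bismuth, so the species is ^211_83 Bi.

Bi-211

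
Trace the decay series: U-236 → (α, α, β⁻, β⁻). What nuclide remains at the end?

Th-228

Start: (A, Z) = (236, 92).
After α: (232, 90).
After α: (228, 88).
After β⁻: (228, 89).
After β⁻: (228, 90).
Z = 90 is thorium.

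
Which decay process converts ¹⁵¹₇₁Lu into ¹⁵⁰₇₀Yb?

ΔA = 150 − 151 = -1; ΔZ = 70 − 71 = -1.
A drops by 1 and Z drops by 1 — a proton was emitted.

proton emission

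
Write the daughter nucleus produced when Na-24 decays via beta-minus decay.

Beta-minus decay: mass number changes by +0, atomic number by +1.
A: 24 = 24; Z: 11 + 1 = 12.
Z = 12 is magnesium, so the daughter is Mg-24.

Mg-24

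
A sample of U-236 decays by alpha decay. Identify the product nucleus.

Th-232

Alpha decay: mass number changes by -4, atomic number by -2.
A: 236 − 4 = 232; Z: 92 − 2 = 90.
Z = 90 is thorium, so the daughter is Th-232.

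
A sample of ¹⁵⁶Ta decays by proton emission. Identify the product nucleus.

Hf-155

Proton emission: mass number changes by -1, atomic number by -1.
A: 156 − 1 = 155; Z: 73 − 1 = 72.
Z = 72 is hafnium, so the daughter is ¹⁵⁵Hf.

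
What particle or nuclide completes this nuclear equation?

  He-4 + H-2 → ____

Li-6

Conserve mass number: 4 + 2 = A, so A = 6.
Conserve atomic number: 2 + 1 = Z, so Z = 3.
Z = 3 is lithium, so the species is Li-6.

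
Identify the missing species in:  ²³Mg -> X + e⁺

Na-23

Conserve mass number: 23 = A + 0, so A = 23.
Conserve atomic number: 12 = Z + 1, so Z = 11.
Z = 11 is sodium, so the species is ²³Na.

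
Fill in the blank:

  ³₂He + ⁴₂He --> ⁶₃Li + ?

Conserve mass number: 3 + 4 = 6 + A, so A = 1.
Conserve atomic number: 2 + 2 = 3 + Z, so Z = 1.
A = 1 and Z = 1 is ¹₁H — a proton.

proton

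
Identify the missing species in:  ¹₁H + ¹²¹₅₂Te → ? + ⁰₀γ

I-122

Conserve mass number: 1 + 121 = A + 0, so A = 122.
Conserve atomic number: 1 + 52 = Z + 0, so Z = 53.
Z = 53 is iodine, so the species is ¹²²₅₃I.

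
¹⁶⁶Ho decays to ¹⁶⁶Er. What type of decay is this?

beta-minus decay

ΔA = 166 − 166 = 0; ΔZ = 68 − 67 = +1.
A is unchanged and Z rises by 1 — a neutron has become a proton (β⁻ decay).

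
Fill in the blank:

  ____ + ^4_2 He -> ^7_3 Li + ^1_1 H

Conserve mass number: A + 4 = 7 + 1, so A = 4.
Conserve atomic number: Z + 2 = 3 + 1, so Z = 2.
A = 4 and Z = 2 is ^4_2 He — an alpha particle.

alpha particle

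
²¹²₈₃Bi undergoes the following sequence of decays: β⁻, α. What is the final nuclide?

Pb-208

Start: (A, Z) = (212, 83).
After β⁻: (212, 84).
After α: (208, 82).
Z = 82 is lead.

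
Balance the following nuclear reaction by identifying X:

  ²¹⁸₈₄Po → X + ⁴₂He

Pb-214

Conserve mass number: 218 = A + 4, so A = 214.
Conserve atomic number: 84 = Z + 2, so Z = 82.
Z = 82 is lead, so the species is ²¹⁴₈₂Pb.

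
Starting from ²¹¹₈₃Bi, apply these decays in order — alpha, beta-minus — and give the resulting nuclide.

Pb-207

Start: (A, Z) = (211, 83).
After α: (207, 81).
After β⁻: (207, 82).
Z = 82 is lead.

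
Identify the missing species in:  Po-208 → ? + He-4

Conserve mass number: 208 = A + 4, so A = 204.
Conserve atomic number: 84 = Z + 2, so Z = 82.
Z = 82 is lead, so the species is Pb-204.

Pb-204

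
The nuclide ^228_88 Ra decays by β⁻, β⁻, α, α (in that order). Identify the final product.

Rn-220

Start: (A, Z) = (228, 88).
After β⁻: (228, 89).
After β⁻: (228, 90).
After α: (224, 88).
After α: (220, 86).
Z = 86 is radon.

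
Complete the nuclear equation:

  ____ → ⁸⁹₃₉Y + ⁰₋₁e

Conserve mass number: A = 89 + 0, so A = 89.
Conserve atomic number: Z = 39 − 1, so Z = 38.
Z = 38 is strontium, so the species is ⁸⁹₃₈Sr.

Sr-89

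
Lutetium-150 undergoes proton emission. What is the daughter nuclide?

Yb-149

Proton emission: mass number changes by -1, atomic number by -1.
A: 150 − 1 = 149; Z: 71 − 1 = 70.
Z = 70 is ytterbium, so the daughter is ytterbium-149.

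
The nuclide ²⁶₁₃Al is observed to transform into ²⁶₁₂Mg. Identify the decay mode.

beta-plus decay or electron capture

ΔA = 26 − 26 = 0; ΔZ = 12 − 13 = -1.
A is unchanged and Z drops by 1 — a proton has become a neutron (β⁺ emission or electron capture).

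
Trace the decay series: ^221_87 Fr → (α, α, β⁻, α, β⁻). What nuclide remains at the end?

Bi-209

Start: (A, Z) = (221, 87).
After α: (217, 85).
After α: (213, 83).
After β⁻: (213, 84).
After α: (209, 82).
After β⁻: (209, 83).
Z = 83 is bismuth.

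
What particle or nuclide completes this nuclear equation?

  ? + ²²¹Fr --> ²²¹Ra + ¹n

Conserve mass number: A + 221 = 221 + 1, so A = 1.
Conserve atomic number: Z + 87 = 88 + 0, so Z = 1.
A = 1 and Z = 1 is ¹H — a proton.

proton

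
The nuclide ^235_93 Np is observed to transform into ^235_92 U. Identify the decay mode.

beta-plus decay or electron capture

ΔA = 235 − 235 = 0; ΔZ = 92 − 93 = -1.
A is unchanged and Z drops by 1 — a proton has become a neutron (β⁺ emission or electron capture).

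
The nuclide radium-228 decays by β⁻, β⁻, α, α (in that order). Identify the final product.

Start: (A, Z) = (228, 88).
After β⁻: (228, 89).
After β⁻: (228, 90).
After α: (224, 88).
After α: (220, 86).
Z = 86 is radon.

Rn-220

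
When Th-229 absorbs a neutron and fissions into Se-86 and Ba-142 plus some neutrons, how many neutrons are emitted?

2

Conserve mass number: 230 = 86 + 142 + k, so k = 230 − 228 = 2.
Check atomic number: 90 = 34 + 56 + 0 = 90. ✓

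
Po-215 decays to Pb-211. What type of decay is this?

ΔA = 211 − 215 = -4; ΔZ = 82 − 84 = -2.
A drops by 4 and Z drops by 2 — the signature of alpha emission.

alpha decay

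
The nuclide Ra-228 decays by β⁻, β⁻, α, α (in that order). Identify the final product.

Start: (A, Z) = (228, 88).
After β⁻: (228, 89).
After β⁻: (228, 90).
After α: (224, 88).
After α: (220, 86).
Z = 86 is radon.

Rn-220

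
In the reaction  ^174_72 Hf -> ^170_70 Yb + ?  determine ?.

Conserve mass number: 174 = 170 + A, so A = 4.
Conserve atomic number: 72 = 70 + Z, so Z = 2.
A = 4 and Z = 2 is ^4_2 He — an alpha particle.

alpha particle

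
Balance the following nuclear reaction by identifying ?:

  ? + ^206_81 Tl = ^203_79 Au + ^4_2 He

Conserve mass number: A + 206 = 203 + 4, so A = 1.
Conserve atomic number: Z + 81 = 79 + 2, so Z = 0.
A = 1 and Z = 0 is ^1_0 n — a neutron.

neutron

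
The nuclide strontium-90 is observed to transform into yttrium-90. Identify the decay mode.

ΔA = 90 − 90 = 0; ΔZ = 39 − 38 = +1.
A is unchanged and Z rises by 1 — a neutron has become a proton (β⁻ decay).

beta-minus decay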